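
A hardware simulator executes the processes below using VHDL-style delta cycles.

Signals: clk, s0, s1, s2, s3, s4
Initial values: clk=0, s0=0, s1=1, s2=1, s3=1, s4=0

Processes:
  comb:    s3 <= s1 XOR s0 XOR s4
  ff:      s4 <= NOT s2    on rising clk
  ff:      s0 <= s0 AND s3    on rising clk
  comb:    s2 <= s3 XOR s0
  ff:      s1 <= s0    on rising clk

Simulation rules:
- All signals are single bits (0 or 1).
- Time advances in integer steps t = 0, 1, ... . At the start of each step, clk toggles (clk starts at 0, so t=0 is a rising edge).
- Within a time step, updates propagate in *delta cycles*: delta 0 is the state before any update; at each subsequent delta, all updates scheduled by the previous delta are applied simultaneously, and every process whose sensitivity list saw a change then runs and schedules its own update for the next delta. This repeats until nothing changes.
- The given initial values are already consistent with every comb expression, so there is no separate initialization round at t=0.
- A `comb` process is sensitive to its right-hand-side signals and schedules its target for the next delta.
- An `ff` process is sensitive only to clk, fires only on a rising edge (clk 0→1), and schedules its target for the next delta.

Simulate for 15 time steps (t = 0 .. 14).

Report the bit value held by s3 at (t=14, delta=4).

1

t0.Δ0 s1=1 s3=1 s4=0 s0=0 s2=1 clk=0
t0.Δ1 s1=1 s3=1 s4=0 s0=0 s2=1 clk=1
t0.Δ2 s1=0 s3=1 s4=0 s0=0 s2=1 clk=1
t0.Δ3 s1=0 s3=0 s4=0 s0=0 s2=1 clk=1
t0.Δ4 s1=0 s3=0 s4=0 s0=0 s2=0 clk=1
t1.Δ0 s1=0 s3=0 s4=0 s0=0 s2=0 clk=1
t1.Δ1 s1=0 s3=0 s4=0 s0=0 s2=0 clk=0
t2.Δ0 s1=0 s3=0 s4=0 s0=0 s2=0 clk=0
t2.Δ1 s1=0 s3=0 s4=0 s0=0 s2=0 clk=1
t2.Δ2 s1=0 s3=0 s4=1 s0=0 s2=0 clk=1
t2.Δ3 s1=0 s3=1 s4=1 s0=0 s2=0 clk=1
t2.Δ4 s1=0 s3=1 s4=1 s0=0 s2=1 clk=1
t3.Δ0 s1=0 s3=1 s4=1 s0=0 s2=1 clk=1
t3.Δ1 s1=0 s3=1 s4=1 s0=0 s2=1 clk=0
t4.Δ0 s1=0 s3=1 s4=1 s0=0 s2=1 clk=0
t4.Δ1 s1=0 s3=1 s4=1 s0=0 s2=1 clk=1
t4.Δ2 s1=0 s3=1 s4=0 s0=0 s2=1 clk=1
t4.Δ3 s1=0 s3=0 s4=0 s0=0 s2=1 clk=1
t4.Δ4 s1=0 s3=0 s4=0 s0=0 s2=0 clk=1
t5.Δ0 s1=0 s3=0 s4=0 s0=0 s2=0 clk=1
t5.Δ1 s1=0 s3=0 s4=0 s0=0 s2=0 clk=0
t6.Δ0 s1=0 s3=0 s4=0 s0=0 s2=0 clk=0
t6.Δ1 s1=0 s3=0 s4=0 s0=0 s2=0 clk=1
t6.Δ2 s1=0 s3=0 s4=1 s0=0 s2=0 clk=1
t6.Δ3 s1=0 s3=1 s4=1 s0=0 s2=0 clk=1
t6.Δ4 s1=0 s3=1 s4=1 s0=0 s2=1 clk=1
t7.Δ0 s1=0 s3=1 s4=1 s0=0 s2=1 clk=1
t7.Δ1 s1=0 s3=1 s4=1 s0=0 s2=1 clk=0
t8.Δ0 s1=0 s3=1 s4=1 s0=0 s2=1 clk=0
t8.Δ1 s1=0 s3=1 s4=1 s0=0 s2=1 clk=1
t8.Δ2 s1=0 s3=1 s4=0 s0=0 s2=1 clk=1
t8.Δ3 s1=0 s3=0 s4=0 s0=0 s2=1 clk=1
t8.Δ4 s1=0 s3=0 s4=0 s0=0 s2=0 clk=1
t9.Δ0 s1=0 s3=0 s4=0 s0=0 s2=0 clk=1
t9.Δ1 s1=0 s3=0 s4=0 s0=0 s2=0 clk=0
t10.Δ0 s1=0 s3=0 s4=0 s0=0 s2=0 clk=0
t10.Δ1 s1=0 s3=0 s4=0 s0=0 s2=0 clk=1
t10.Δ2 s1=0 s3=0 s4=1 s0=0 s2=0 clk=1
t10.Δ3 s1=0 s3=1 s4=1 s0=0 s2=0 clk=1
t10.Δ4 s1=0 s3=1 s4=1 s0=0 s2=1 clk=1
t11.Δ0 s1=0 s3=1 s4=1 s0=0 s2=1 clk=1
t11.Δ1 s1=0 s3=1 s4=1 s0=0 s2=1 clk=0
t12.Δ0 s1=0 s3=1 s4=1 s0=0 s2=1 clk=0
t12.Δ1 s1=0 s3=1 s4=1 s0=0 s2=1 clk=1
t12.Δ2 s1=0 s3=1 s4=0 s0=0 s2=1 clk=1
t12.Δ3 s1=0 s3=0 s4=0 s0=0 s2=1 clk=1
t12.Δ4 s1=0 s3=0 s4=0 s0=0 s2=0 clk=1
t13.Δ0 s1=0 s3=0 s4=0 s0=0 s2=0 clk=1
t13.Δ1 s1=0 s3=0 s4=0 s0=0 s2=0 clk=0
t14.Δ0 s1=0 s3=0 s4=0 s0=0 s2=0 clk=0
t14.Δ1 s1=0 s3=0 s4=0 s0=0 s2=0 clk=1
t14.Δ2 s1=0 s3=0 s4=1 s0=0 s2=0 clk=1
t14.Δ3 s1=0 s3=1 s4=1 s0=0 s2=0 clk=1
t14.Δ4 s1=0 s3=1 s4=1 s0=0 s2=1 clk=1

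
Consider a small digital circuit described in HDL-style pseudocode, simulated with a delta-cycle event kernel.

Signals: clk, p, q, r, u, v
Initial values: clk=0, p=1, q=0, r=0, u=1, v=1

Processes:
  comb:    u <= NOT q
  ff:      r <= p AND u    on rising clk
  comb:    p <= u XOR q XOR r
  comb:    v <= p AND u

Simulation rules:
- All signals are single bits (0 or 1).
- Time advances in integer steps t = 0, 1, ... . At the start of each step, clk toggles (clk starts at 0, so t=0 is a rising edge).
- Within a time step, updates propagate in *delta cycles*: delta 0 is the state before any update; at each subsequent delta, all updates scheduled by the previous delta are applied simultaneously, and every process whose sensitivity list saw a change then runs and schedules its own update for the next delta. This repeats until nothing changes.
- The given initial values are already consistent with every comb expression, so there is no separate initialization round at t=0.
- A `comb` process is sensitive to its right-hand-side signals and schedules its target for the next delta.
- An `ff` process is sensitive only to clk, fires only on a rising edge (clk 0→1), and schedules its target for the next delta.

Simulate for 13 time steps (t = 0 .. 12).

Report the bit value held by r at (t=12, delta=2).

t0.Δ0 v=1 u=1 r=0 p=1 q=0 clk=0
t0.Δ1 v=1 u=1 r=0 p=1 q=0 clk=1
t0.Δ2 v=1 u=1 r=1 p=1 q=0 clk=1
t0.Δ3 v=1 u=1 r=1 p=0 q=0 clk=1
t0.Δ4 v=0 u=1 r=1 p=0 q=0 clk=1
t1.Δ0 v=0 u=1 r=1 p=0 q=0 clk=1
t1.Δ1 v=0 u=1 r=1 p=0 q=0 clk=0
t2.Δ0 v=0 u=1 r=1 p=0 q=0 clk=0
t2.Δ1 v=0 u=1 r=1 p=0 q=0 clk=1
t2.Δ2 v=0 u=1 r=0 p=0 q=0 clk=1
t2.Δ3 v=0 u=1 r=0 p=1 q=0 clk=1
t2.Δ4 v=1 u=1 r=0 p=1 q=0 clk=1
t3.Δ0 v=1 u=1 r=0 p=1 q=0 clk=1
t3.Δ1 v=1 u=1 r=0 p=1 q=0 clk=0
t4.Δ0 v=1 u=1 r=0 p=1 q=0 clk=0
t4.Δ1 v=1 u=1 r=0 p=1 q=0 clk=1
t4.Δ2 v=1 u=1 r=1 p=1 q=0 clk=1
t4.Δ3 v=1 u=1 r=1 p=0 q=0 clk=1
t4.Δ4 v=0 u=1 r=1 p=0 q=0 clk=1
t5.Δ0 v=0 u=1 r=1 p=0 q=0 clk=1
t5.Δ1 v=0 u=1 r=1 p=0 q=0 clk=0
t6.Δ0 v=0 u=1 r=1 p=0 q=0 clk=0
t6.Δ1 v=0 u=1 r=1 p=0 q=0 clk=1
t6.Δ2 v=0 u=1 r=0 p=0 q=0 clk=1
t6.Δ3 v=0 u=1 r=0 p=1 q=0 clk=1
t6.Δ4 v=1 u=1 r=0 p=1 q=0 clk=1
t7.Δ0 v=1 u=1 r=0 p=1 q=0 clk=1
t7.Δ1 v=1 u=1 r=0 p=1 q=0 clk=0
t8.Δ0 v=1 u=1 r=0 p=1 q=0 clk=0
t8.Δ1 v=1 u=1 r=0 p=1 q=0 clk=1
t8.Δ2 v=1 u=1 r=1 p=1 q=0 clk=1
t8.Δ3 v=1 u=1 r=1 p=0 q=0 clk=1
t8.Δ4 v=0 u=1 r=1 p=0 q=0 clk=1
t9.Δ0 v=0 u=1 r=1 p=0 q=0 clk=1
t9.Δ1 v=0 u=1 r=1 p=0 q=0 clk=0
t10.Δ0 v=0 u=1 r=1 p=0 q=0 clk=0
t10.Δ1 v=0 u=1 r=1 p=0 q=0 clk=1
t10.Δ2 v=0 u=1 r=0 p=0 q=0 clk=1
t10.Δ3 v=0 u=1 r=0 p=1 q=0 clk=1
t10.Δ4 v=1 u=1 r=0 p=1 q=0 clk=1
t11.Δ0 v=1 u=1 r=0 p=1 q=0 clk=1
t11.Δ1 v=1 u=1 r=0 p=1 q=0 clk=0
t12.Δ0 v=1 u=1 r=0 p=1 q=0 clk=0
t12.Δ1 v=1 u=1 r=0 p=1 q=0 clk=1
t12.Δ2 v=1 u=1 r=1 p=1 q=0 clk=1
t12.Δ3 v=1 u=1 r=1 p=0 q=0 clk=1
t12.Δ4 v=0 u=1 r=1 p=0 q=0 clk=1

1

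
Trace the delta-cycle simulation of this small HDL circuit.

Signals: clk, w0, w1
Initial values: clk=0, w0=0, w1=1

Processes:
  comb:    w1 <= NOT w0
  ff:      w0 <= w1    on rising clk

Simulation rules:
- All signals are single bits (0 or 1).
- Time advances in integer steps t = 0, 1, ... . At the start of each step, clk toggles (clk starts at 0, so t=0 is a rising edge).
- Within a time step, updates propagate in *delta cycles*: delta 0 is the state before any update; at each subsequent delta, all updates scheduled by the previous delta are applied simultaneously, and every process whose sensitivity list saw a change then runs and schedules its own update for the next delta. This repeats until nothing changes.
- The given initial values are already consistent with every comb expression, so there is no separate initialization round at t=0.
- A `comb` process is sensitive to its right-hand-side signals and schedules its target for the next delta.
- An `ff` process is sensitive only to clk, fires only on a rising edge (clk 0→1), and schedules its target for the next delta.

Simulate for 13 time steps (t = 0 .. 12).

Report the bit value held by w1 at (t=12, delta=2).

[bits: clk,w1,w0]
t=0: Δ0=010 Δ1=110 Δ2=111 Δ3=101 | 3Δ
t=1: Δ0=101 Δ1=001 | 1Δ
t=2: Δ0=001 Δ1=101 Δ2=100 Δ3=110 | 3Δ
t=3: Δ0=110 Δ1=010 | 1Δ
t=4: Δ0=010 Δ1=110 Δ2=111 Δ3=101 | 3Δ
t=5: Δ0=101 Δ1=001 | 1Δ
t=6: Δ0=001 Δ1=101 Δ2=100 Δ3=110 | 3Δ
t=7: Δ0=110 Δ1=010 | 1Δ
t=8: Δ0=010 Δ1=110 Δ2=111 Δ3=101 | 3Δ
t=9: Δ0=101 Δ1=001 | 1Δ
t=10: Δ0=001 Δ1=101 Δ2=100 Δ3=110 | 3Δ
t=11: Δ0=110 Δ1=010 | 1Δ
t=12: Δ0=010 Δ1=110 Δ2=111 Δ3=101 | 3Δ

1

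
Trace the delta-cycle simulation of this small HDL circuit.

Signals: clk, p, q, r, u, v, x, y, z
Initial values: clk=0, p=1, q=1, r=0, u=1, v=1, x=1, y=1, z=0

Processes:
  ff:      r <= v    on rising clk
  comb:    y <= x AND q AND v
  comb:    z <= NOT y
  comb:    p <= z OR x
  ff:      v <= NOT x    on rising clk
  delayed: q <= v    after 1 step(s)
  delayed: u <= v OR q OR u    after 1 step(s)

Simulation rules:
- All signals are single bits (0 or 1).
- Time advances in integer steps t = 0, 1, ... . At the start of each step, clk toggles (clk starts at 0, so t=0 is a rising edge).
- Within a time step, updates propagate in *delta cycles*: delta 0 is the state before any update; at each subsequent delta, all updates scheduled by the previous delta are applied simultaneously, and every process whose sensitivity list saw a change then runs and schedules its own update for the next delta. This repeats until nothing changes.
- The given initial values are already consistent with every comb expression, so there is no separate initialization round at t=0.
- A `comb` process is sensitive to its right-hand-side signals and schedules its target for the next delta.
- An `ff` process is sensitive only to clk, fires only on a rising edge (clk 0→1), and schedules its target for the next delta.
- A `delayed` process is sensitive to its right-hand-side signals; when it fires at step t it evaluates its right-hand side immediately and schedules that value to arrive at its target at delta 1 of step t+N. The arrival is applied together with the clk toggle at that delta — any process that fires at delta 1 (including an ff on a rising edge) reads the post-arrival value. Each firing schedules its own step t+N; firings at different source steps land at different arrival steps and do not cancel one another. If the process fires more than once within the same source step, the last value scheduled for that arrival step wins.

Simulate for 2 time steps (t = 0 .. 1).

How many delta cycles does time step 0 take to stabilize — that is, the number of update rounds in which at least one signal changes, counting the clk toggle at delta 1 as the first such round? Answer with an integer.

[bits: v,r,p,clk,x,q,y,u,z]
t=0: Δ0=101011110 Δ1=101111110 Δ2=011111110 Δ3=011111010 Δ4=011111011 | 4Δ
t=1: Δ0=011111011 Δ1=011010011 | 1Δ

4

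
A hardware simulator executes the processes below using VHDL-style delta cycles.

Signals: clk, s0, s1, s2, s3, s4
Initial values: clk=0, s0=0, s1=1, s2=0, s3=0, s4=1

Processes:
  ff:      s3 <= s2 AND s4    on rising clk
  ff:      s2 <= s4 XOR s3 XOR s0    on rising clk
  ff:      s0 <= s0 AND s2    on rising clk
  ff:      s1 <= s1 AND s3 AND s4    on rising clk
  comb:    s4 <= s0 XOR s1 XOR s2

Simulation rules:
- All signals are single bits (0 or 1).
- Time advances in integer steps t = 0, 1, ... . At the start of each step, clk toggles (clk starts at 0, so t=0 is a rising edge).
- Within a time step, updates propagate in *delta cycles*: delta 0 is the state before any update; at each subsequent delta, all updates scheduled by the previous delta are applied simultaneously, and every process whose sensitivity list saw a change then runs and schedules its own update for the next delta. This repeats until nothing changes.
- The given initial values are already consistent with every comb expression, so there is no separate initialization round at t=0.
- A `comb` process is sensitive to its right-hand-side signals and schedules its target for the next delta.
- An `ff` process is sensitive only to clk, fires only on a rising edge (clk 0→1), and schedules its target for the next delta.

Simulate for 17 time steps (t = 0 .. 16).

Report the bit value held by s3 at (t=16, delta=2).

1

[bits: s0,s4,s1,s3,clk,s2]
t=0: Δ0=011000 Δ1=011010 Δ2=010011 | 2Δ
t=1: Δ0=010011 Δ1=010001 | 1Δ
t=2: Δ0=010001 Δ1=010011 Δ2=010111 | 2Δ
t=3: Δ0=010111 Δ1=010101 | 1Δ
t=4: Δ0=010101 Δ1=010111 Δ2=010110 Δ3=000110 | 3Δ
t=5: Δ0=000110 Δ1=000100 | 1Δ
t=6: Δ0=000100 Δ1=000110 Δ2=000011 Δ3=010011 | 3Δ
t=7: Δ0=010011 Δ1=010001 | 1Δ
t=8: Δ0=010001 Δ1=010011 Δ2=010111 | 2Δ
t=9: Δ0=010111 Δ1=010101 | 1Δ
t=10: Δ0=010101 Δ1=010111 Δ2=010110 Δ3=000110 | 3Δ
t=11: Δ0=000110 Δ1=000100 | 1Δ
t=12: Δ0=000100 Δ1=000110 Δ2=000011 Δ3=010011 | 3Δ
t=13: Δ0=010011 Δ1=010001 | 1Δ
t=14: Δ0=010001 Δ1=010011 Δ2=010111 | 2Δ
t=15: Δ0=010111 Δ1=010101 | 1Δ
t=16: Δ0=010101 Δ1=010111 Δ2=010110 Δ3=000110 | 3Δ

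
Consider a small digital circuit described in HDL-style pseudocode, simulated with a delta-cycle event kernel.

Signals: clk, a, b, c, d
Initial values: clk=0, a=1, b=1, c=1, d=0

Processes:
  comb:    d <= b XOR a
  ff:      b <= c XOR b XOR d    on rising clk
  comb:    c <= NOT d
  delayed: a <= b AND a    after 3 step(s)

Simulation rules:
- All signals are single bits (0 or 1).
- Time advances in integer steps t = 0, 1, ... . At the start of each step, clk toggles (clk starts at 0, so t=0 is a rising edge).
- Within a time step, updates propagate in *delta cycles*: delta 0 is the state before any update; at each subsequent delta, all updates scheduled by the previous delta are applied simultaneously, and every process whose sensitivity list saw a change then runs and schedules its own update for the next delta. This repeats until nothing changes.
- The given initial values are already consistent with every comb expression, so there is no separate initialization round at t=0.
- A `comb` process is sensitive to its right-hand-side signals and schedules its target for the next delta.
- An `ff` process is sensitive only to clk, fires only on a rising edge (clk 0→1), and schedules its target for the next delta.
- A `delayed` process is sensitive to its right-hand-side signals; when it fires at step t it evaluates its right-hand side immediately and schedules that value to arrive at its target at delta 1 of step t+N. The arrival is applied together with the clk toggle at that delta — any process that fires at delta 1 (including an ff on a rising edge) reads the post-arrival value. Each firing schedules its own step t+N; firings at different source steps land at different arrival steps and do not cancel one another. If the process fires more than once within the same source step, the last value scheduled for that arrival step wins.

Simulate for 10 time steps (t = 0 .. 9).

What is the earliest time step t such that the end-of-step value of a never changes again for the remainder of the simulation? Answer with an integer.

[bits: d,a,b,c,clk]
t=0: Δ0=01110 Δ1=01111 Δ2=01011 Δ3=11011 Δ4=11001 | 4Δ
t=1: Δ0=11001 Δ1=11000 | 1Δ
t=2: Δ0=11000 Δ1=11001 Δ2=11101 Δ3=01101 Δ4=01111 | 4Δ
t=3: Δ0=01111 Δ1=00110 Δ2=10110 Δ3=10100 | 3Δ
t=4: Δ0=10100 Δ1=10101 Δ2=10001 Δ3=00001 Δ4=00011 | 4Δ
t=5: Δ0=00011 Δ1=01010 Δ2=11010 Δ3=11000 | 3Δ
t=6: Δ0=11000 Δ1=10001 Δ2=00101 Δ3=10111 Δ4=10101 | 4Δ
t=7: Δ0=10101 Δ1=10100 | 1Δ
t=8: Δ0=10100 Δ1=10101 Δ2=10001 Δ3=00001 Δ4=00011 | 4Δ
t=9: Δ0=00011 Δ1=00010 | 1Δ

6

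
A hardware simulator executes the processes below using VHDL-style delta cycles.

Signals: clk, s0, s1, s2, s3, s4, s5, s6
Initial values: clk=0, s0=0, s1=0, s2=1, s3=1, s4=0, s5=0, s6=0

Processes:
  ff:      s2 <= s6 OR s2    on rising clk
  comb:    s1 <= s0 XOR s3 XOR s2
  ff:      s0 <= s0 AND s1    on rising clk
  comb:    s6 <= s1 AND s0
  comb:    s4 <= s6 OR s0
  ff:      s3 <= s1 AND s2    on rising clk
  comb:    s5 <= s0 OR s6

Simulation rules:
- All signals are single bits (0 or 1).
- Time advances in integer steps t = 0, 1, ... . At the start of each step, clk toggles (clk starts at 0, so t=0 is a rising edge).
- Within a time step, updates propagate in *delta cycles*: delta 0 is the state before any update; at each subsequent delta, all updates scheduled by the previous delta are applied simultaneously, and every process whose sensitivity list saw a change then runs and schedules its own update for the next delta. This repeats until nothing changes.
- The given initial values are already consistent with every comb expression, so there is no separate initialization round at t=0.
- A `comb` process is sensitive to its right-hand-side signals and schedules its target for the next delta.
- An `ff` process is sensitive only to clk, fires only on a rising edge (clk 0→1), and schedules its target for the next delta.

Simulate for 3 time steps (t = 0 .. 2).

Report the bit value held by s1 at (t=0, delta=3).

t0.Δ0 s4=0 s5=0 s2=1 s0=0 clk=0 s6=0 s1=0 s3=1
t0.Δ1 s4=0 s5=0 s2=1 s0=0 clk=1 s6=0 s1=0 s3=1
t0.Δ2 s4=0 s5=0 s2=1 s0=0 clk=1 s6=0 s1=0 s3=0
t0.Δ3 s4=0 s5=0 s2=1 s0=0 clk=1 s6=0 s1=1 s3=0
t1.Δ0 s4=0 s5=0 s2=1 s0=0 clk=1 s6=0 s1=1 s3=0
t1.Δ1 s4=0 s5=0 s2=1 s0=0 clk=0 s6=0 s1=1 s3=0
t2.Δ0 s4=0 s5=0 s2=1 s0=0 clk=0 s6=0 s1=1 s3=0
t2.Δ1 s4=0 s5=0 s2=1 s0=0 clk=1 s6=0 s1=1 s3=0
t2.Δ2 s4=0 s5=0 s2=1 s0=0 clk=1 s6=0 s1=1 s3=1
t2.Δ3 s4=0 s5=0 s2=1 s0=0 clk=1 s6=0 s1=0 s3=1

1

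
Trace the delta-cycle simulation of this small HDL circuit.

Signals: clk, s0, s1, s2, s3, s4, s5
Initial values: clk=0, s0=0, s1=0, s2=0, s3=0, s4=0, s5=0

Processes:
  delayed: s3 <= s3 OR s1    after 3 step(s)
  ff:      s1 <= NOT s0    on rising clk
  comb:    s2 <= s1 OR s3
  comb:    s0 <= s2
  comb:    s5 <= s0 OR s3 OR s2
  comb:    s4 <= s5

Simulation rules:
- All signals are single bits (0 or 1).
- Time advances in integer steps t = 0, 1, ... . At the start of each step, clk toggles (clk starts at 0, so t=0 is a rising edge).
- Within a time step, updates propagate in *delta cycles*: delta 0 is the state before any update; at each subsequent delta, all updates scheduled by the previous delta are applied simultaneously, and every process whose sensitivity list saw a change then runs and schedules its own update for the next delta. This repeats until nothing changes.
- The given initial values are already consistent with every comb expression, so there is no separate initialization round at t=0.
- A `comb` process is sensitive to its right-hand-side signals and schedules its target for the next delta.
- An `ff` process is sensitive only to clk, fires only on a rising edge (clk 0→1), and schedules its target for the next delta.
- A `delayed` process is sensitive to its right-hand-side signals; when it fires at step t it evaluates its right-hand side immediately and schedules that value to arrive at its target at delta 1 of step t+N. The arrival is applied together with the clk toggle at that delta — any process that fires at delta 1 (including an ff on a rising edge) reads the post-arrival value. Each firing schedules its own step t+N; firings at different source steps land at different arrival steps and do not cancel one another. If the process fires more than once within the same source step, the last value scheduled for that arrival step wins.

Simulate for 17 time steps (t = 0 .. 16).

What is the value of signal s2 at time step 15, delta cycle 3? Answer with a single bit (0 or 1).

1

[bits: s4,s0,s2,s1,s3,s5,clk]
t=0: Δ0=0000000 Δ1=0000001 Δ2=0001001 Δ3=0011001 Δ4=0111011 Δ5=1111011 | 5Δ
t=1: Δ0=1111011 Δ1=1111010 | 1Δ
t=2: Δ0=1111010 Δ1=1111011 Δ2=1110011 Δ3=1100011 Δ4=1000011 Δ5=1000001 Δ6=0000001 | 6Δ
t=3: Δ0=0000001 Δ1=0000100 Δ2=0010110 Δ3=1110110 | 3Δ
t=4: Δ0=1110110 Δ1=1110111 | 1Δ
t=5: Δ0=1110111 Δ1=1110010 Δ2=1100010 Δ3=1000010 Δ4=1000000 Δ5=0000000 | 5Δ
t=6: Δ0=0000000 Δ1=0000101 Δ2=0011111 Δ3=1111111 | 3Δ
t=7: Δ0=1111111 Δ1=1111110 | 1Δ
t=8: Δ0=1111110 Δ1=1111011 Δ2=1110011 Δ3=1100011 Δ4=1000011 Δ5=1000001 Δ6=0000001 | 6Δ
t=9: Δ0=0000001 Δ1=0000100 Δ2=0010110 Δ3=1110110 | 3Δ
t=10: Δ0=1110110 Δ1=1110111 | 1Δ
t=11: Δ0=1110111 Δ1=1110010 Δ2=1100010 Δ3=1000010 Δ4=1000000 Δ5=0000000 | 5Δ
t=12: Δ0=0000000 Δ1=0000101 Δ2=0011111 Δ3=1111111 | 3Δ
t=13: Δ0=1111111 Δ1=1111110 | 1Δ
t=14: Δ0=1111110 Δ1=1111011 Δ2=1110011 Δ3=1100011 Δ4=1000011 Δ5=1000001 Δ6=0000001 | 6Δ
t=15: Δ0=0000001 Δ1=0000100 Δ2=0010110 Δ3=1110110 | 3Δ
t=16: Δ0=1110110 Δ1=1110111 | 1Δ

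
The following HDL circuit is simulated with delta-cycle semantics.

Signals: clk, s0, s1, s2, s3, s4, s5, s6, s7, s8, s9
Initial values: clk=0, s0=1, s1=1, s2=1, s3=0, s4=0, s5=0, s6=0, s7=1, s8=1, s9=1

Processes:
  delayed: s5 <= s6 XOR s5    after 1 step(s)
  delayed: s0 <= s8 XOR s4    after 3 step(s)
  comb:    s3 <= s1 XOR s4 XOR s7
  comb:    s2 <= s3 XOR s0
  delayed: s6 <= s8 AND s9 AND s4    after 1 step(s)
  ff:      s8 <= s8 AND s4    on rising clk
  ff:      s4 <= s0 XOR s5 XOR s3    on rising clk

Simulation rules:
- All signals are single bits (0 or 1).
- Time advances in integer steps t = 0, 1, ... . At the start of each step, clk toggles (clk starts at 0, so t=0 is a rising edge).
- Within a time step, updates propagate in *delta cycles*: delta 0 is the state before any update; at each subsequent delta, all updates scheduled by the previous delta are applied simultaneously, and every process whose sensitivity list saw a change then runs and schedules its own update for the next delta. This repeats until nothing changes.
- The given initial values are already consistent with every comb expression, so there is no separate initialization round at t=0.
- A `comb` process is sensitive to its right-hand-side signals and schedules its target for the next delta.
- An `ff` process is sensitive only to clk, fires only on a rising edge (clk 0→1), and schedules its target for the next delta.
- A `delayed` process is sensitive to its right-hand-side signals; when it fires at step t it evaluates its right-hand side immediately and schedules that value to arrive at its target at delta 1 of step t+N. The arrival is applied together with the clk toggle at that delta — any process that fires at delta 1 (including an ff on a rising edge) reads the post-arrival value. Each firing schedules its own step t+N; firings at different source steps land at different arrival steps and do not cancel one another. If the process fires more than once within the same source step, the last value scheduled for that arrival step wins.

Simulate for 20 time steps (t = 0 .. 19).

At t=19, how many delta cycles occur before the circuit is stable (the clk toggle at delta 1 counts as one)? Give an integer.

[bits: s0,s7,s5,s4,s9,s8,s6,s1,s2,clk,s3]
t=0: Δ0=11001101100 Δ1=11001101110 Δ2=11011001110 Δ3=11011001111 Δ4=11011001011 | 4Δ
t=1: Δ0=11011001011 Δ1=11011001001 | 1Δ
t=2: Δ0=11011001001 Δ1=11011001011 Δ2=11001001011 Δ3=11001001010 Δ4=11001001110 | 4Δ
t=3: Δ0=11001001110 Δ1=11001001100 | 1Δ
t=4: Δ0=11001001100 Δ1=11001001110 Δ2=11011001110 Δ3=11011001111 Δ4=11011001011 | 4Δ
t=5: Δ0=11011001011 Δ1=01011001001 Δ2=01011001101 | 2Δ
t=6: Δ0=01011001101 Δ1=01011001111 | 1Δ
t=7: Δ0=01011001111 Δ1=11011001101 Δ2=11011001001 | 2Δ
t=8: Δ0=11011001001 Δ1=11011001011 Δ2=11001001011 Δ3=11001001010 Δ4=11001001110 | 4Δ
t=9: Δ0=11001001110 Δ1=11001001100 | 1Δ
t=10: Δ0=11001001100 Δ1=11001001110 Δ2=11011001110 Δ3=11011001111 Δ4=11011001011 | 4Δ
t=11: Δ0=11011001011 Δ1=01011001001 Δ2=01011001101 | 2Δ
t=12: Δ0=01011001101 Δ1=01011001111 | 1Δ
t=13: Δ0=01011001111 Δ1=11011001101 Δ2=11011001001 | 2Δ
t=14: Δ0=11011001001 Δ1=11011001011 Δ2=11001001011 Δ3=11001001010 Δ4=11001001110 | 4Δ
t=15: Δ0=11001001110 Δ1=11001001100 | 1Δ
t=16: Δ0=11001001100 Δ1=11001001110 Δ2=11011001110 Δ3=11011001111 Δ4=11011001011 | 4Δ
t=17: Δ0=11011001011 Δ1=01011001001 Δ2=01011001101 | 2Δ
t=18: Δ0=01011001101 Δ1=01011001111 | 1Δ
t=19: Δ0=01011001111 Δ1=11011001101 Δ2=11011001001 | 2Δ

2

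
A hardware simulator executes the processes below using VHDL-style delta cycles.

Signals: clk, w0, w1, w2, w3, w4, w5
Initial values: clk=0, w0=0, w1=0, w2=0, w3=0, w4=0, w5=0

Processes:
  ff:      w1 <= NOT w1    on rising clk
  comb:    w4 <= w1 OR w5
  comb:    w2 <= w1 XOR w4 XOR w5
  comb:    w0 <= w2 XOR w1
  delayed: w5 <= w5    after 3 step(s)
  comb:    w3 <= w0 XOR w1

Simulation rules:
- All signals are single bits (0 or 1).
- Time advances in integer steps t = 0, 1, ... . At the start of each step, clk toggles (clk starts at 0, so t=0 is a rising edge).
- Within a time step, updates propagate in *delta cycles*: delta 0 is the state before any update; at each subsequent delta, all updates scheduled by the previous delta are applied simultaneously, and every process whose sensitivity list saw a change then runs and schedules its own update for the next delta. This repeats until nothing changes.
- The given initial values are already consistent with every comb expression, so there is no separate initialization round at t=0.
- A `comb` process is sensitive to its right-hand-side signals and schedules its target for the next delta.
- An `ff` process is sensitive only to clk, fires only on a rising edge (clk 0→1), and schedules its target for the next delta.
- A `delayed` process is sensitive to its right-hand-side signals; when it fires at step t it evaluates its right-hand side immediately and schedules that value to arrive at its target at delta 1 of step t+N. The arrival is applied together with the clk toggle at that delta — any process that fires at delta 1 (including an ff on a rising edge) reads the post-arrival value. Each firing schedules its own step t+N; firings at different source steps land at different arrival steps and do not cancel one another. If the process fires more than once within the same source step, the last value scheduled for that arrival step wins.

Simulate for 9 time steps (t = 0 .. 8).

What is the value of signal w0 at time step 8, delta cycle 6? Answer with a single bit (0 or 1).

t=0 Δ0: clk=0 w0=0 w3=0 w2=0 w4=0 w1=0 w5=0
  Δ1: clk:0→1
  Δ2: w1:0→1
  Δ3: w0:0→1, w3:0→1, w2:0→1, w4:0→1
  Δ4: w0:1→0, w3:1→0, w2:1→0
  Δ5: w0:0→1, w3:0→1
  Δ6: w3:1→0
  (6Δ to stable)
t=1 Δ0: clk=1 w0=1 w3=0 w2=0 w4=1 w1=1 w5=0
  Δ1: clk:1→0
  (1Δ to stable)
t=2 Δ0: clk=0 w0=1 w3=0 w2=0 w4=1 w1=1 w5=0
  Δ1: clk:0→1
  Δ2: w1:1→0
  Δ3: w0:1→0, w3:0→1, w2:0→1, w4:1→0
  Δ4: w0:0→1, w3:1→0, w2:1→0
  Δ5: w0:1→0, w3:0→1
  Δ6: w3:1→0
  (6Δ to stable)
t=3 Δ0: clk=1 w0=0 w3=0 w2=0 w4=0 w1=0 w5=0
  Δ1: clk:1→0
  (1Δ to stable)
t=4 Δ0: clk=0 w0=0 w3=0 w2=0 w4=0 w1=0 w5=0
  Δ1: clk:0→1
  Δ2: w1:0→1
  Δ3: w0:0→1, w3:0→1, w2:0→1, w4:0→1
  Δ4: w0:1→0, w3:1→0, w2:1→0
  Δ5: w0:0→1, w3:0→1
  Δ6: w3:1→0
  (6Δ to stable)
t=5 Δ0: clk=1 w0=1 w3=0 w2=0 w4=1 w1=1 w5=0
  Δ1: clk:1→0
  (1Δ to stable)
t=6 Δ0: clk=0 w0=1 w3=0 w2=0 w4=1 w1=1 w5=0
  Δ1: clk:0→1
  Δ2: w1:1→0
  Δ3: w0:1→0, w3:0→1, w2:0→1, w4:1→0
  Δ4: w0:0→1, w3:1→0, w2:1→0
  Δ5: w0:1→0, w3:0→1
  Δ6: w3:1→0
  (6Δ to stable)
t=7 Δ0: clk=1 w0=0 w3=0 w2=0 w4=0 w1=0 w5=0
  Δ1: clk:1→0
  (1Δ to stable)
t=8 Δ0: clk=0 w0=0 w3=0 w2=0 w4=0 w1=0 w5=0
  Δ1: clk:0→1
  Δ2: w1:0→1
  Δ3: w0:0→1, w3:0→1, w2:0→1, w4:0→1
  Δ4: w0:1→0, w3:1→0, w2:1→0
  Δ5: w0:0→1, w3:0→1
  Δ6: w3:1→0
  (6Δ to stable)

1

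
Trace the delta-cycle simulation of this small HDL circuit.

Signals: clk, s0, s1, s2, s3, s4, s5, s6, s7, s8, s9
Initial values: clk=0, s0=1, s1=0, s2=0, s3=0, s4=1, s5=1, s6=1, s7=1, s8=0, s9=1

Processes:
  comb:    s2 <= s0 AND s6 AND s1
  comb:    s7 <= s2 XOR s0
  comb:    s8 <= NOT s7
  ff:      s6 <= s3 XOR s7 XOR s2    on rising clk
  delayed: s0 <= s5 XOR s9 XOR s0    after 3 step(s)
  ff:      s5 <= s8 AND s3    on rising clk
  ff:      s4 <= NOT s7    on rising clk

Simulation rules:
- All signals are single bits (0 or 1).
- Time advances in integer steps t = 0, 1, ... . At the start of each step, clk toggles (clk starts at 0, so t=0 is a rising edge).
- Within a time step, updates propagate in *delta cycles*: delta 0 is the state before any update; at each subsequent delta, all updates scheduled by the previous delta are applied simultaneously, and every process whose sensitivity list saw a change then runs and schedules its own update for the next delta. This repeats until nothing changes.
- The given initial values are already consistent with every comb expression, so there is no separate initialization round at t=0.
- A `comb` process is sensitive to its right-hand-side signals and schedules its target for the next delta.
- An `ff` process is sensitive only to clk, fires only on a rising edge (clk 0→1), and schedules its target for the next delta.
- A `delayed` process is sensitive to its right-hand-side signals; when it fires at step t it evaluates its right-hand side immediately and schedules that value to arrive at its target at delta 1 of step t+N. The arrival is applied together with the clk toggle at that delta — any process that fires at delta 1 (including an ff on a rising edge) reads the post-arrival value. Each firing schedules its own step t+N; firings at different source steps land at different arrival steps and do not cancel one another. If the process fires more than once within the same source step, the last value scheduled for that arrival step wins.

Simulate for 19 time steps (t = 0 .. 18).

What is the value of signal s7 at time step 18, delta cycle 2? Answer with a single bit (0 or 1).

1

[bits: s5,s1,s4,s0,s9,s6,s8,s2,clk,s7,s3]
t=0: Δ0=10111100010 Δ1=10111100110 Δ2=00011100110 | 2Δ
t=1: Δ0=00011100110 Δ1=00011100010 | 1Δ
t=2: Δ0=00011100010 Δ1=00011100110 | 1Δ
t=3: Δ0=00011100110 Δ1=00001100010 Δ2=00001100000 Δ3=00001110000 | 3Δ
t=4: Δ0=00001110000 Δ1=00001110100 Δ2=00101010100 | 2Δ
t=5: Δ0=00101010100 Δ1=00101010000 | 1Δ
t=6: Δ0=00101010000 Δ1=00111010100 Δ2=00111010110 Δ3=00111000110 | 3Δ
t=7: Δ0=00111000110 Δ1=00111000010 | 1Δ
t=8: Δ0=00111000010 Δ1=00111000110 Δ2=00011100110 | 2Δ
t=9: Δ0=00011100110 Δ1=00001100010 Δ2=00001100000 Δ3=00001110000 | 3Δ
t=10: Δ0=00001110000 Δ1=00001110100 Δ2=00101010100 | 2Δ
t=11: Δ0=00101010100 Δ1=00101010000 | 1Δ
t=12: Δ0=00101010000 Δ1=00111010100 Δ2=00111010110 Δ3=00111000110 | 3Δ
t=13: Δ0=00111000110 Δ1=00111000010 | 1Δ
t=14: Δ0=00111000010 Δ1=00111000110 Δ2=00011100110 | 2Δ
t=15: Δ0=00011100110 Δ1=00001100010 Δ2=00001100000 Δ3=00001110000 | 3Δ
t=16: Δ0=00001110000 Δ1=00001110100 Δ2=00101010100 | 2Δ
t=17: Δ0=00101010100 Δ1=00101010000 | 1Δ
t=18: Δ0=00101010000 Δ1=00111010100 Δ2=00111010110 Δ3=00111000110 | 3Δ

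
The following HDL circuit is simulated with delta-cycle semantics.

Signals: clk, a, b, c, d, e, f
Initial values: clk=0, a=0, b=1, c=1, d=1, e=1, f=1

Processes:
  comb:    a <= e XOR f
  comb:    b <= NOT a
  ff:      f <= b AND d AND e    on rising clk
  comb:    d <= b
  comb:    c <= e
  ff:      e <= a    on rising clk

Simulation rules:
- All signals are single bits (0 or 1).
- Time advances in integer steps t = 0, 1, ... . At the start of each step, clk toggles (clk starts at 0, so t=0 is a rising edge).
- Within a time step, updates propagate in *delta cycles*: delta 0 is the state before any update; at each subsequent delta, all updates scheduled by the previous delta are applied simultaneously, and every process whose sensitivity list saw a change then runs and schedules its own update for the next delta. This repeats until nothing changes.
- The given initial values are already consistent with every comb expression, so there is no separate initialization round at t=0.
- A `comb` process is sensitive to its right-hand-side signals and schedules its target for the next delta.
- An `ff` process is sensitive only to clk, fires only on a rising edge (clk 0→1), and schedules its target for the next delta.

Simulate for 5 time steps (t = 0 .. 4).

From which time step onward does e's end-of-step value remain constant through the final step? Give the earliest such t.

t0.Δ0 b=1 f=1 e=1 d=1 clk=0 a=0 c=1
t0.Δ1 b=1 f=1 e=1 d=1 clk=1 a=0 c=1
t0.Δ2 b=1 f=1 e=0 d=1 clk=1 a=0 c=1
t0.Δ3 b=1 f=1 e=0 d=1 clk=1 a=1 c=0
t0.Δ4 b=0 f=1 e=0 d=1 clk=1 a=1 c=0
t0.Δ5 b=0 f=1 e=0 d=0 clk=1 a=1 c=0
t1.Δ0 b=0 f=1 e=0 d=0 clk=1 a=1 c=0
t1.Δ1 b=0 f=1 e=0 d=0 clk=0 a=1 c=0
t2.Δ0 b=0 f=1 e=0 d=0 clk=0 a=1 c=0
t2.Δ1 b=0 f=1 e=0 d=0 clk=1 a=1 c=0
t2.Δ2 b=0 f=0 e=1 d=0 clk=1 a=1 c=0
t2.Δ3 b=0 f=0 e=1 d=0 clk=1 a=1 c=1
t3.Δ0 b=0 f=0 e=1 d=0 clk=1 a=1 c=1
t3.Δ1 b=0 f=0 e=1 d=0 clk=0 a=1 c=1
t4.Δ0 b=0 f=0 e=1 d=0 clk=0 a=1 c=1
t4.Δ1 b=0 f=0 e=1 d=0 clk=1 a=1 c=1

2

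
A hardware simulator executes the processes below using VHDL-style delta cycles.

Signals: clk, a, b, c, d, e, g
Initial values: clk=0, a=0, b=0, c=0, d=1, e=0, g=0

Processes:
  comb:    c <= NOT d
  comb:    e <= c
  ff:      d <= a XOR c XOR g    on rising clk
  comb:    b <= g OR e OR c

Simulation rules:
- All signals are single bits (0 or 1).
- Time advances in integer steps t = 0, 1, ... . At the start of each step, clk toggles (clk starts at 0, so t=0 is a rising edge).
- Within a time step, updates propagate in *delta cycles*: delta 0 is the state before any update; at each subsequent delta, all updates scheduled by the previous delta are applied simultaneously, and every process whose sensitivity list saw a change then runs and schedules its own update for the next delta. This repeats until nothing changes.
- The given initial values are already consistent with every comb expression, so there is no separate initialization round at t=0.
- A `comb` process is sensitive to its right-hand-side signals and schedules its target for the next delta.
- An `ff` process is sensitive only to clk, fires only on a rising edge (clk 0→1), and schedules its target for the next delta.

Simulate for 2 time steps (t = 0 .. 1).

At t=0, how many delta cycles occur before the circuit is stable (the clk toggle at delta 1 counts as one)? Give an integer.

t=0 Δ0: e=0 b=0 d=1 c=0 clk=0 g=0 a=0
  Δ1: clk:0→1
  Δ2: d:1→0
  Δ3: c:0→1
  Δ4: e:0→1, b:0→1
  (4Δ to stable)
t=1 Δ0: e=1 b=1 d=0 c=1 clk=1 g=0 a=0
  Δ1: clk:1→0
  (1Δ to stable)

4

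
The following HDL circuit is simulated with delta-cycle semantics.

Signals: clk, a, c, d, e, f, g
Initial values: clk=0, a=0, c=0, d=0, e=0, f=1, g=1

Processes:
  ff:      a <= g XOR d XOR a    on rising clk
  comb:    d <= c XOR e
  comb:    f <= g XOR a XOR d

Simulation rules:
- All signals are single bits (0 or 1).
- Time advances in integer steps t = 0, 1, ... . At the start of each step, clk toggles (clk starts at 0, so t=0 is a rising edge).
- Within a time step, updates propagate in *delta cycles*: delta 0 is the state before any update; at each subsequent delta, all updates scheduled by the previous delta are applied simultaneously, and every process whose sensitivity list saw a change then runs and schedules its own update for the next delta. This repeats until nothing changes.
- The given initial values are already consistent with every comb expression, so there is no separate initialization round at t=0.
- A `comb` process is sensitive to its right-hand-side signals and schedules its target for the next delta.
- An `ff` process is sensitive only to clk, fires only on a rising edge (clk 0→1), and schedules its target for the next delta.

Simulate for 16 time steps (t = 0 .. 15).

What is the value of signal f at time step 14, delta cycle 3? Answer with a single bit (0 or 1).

1

t0.Δ0 f=1 c=0 g=1 e=0 clk=0 d=0 a=0
t0.Δ1 f=1 c=0 g=1 e=0 clk=1 d=0 a=0
t0.Δ2 f=1 c=0 g=1 e=0 clk=1 d=0 a=1
t0.Δ3 f=0 c=0 g=1 e=0 clk=1 d=0 a=1
t1.Δ0 f=0 c=0 g=1 e=0 clk=1 d=0 a=1
t1.Δ1 f=0 c=0 g=1 e=0 clk=0 d=0 a=1
t2.Δ0 f=0 c=0 g=1 e=0 clk=0 d=0 a=1
t2.Δ1 f=0 c=0 g=1 e=0 clk=1 d=0 a=1
t2.Δ2 f=0 c=0 g=1 e=0 clk=1 d=0 a=0
t2.Δ3 f=1 c=0 g=1 e=0 clk=1 d=0 a=0
t3.Δ0 f=1 c=0 g=1 e=0 clk=1 d=0 a=0
t3.Δ1 f=1 c=0 g=1 e=0 clk=0 d=0 a=0
t4.Δ0 f=1 c=0 g=1 e=0 clk=0 d=0 a=0
t4.Δ1 f=1 c=0 g=1 e=0 clk=1 d=0 a=0
t4.Δ2 f=1 c=0 g=1 e=0 clk=1 d=0 a=1
t4.Δ3 f=0 c=0 g=1 e=0 clk=1 d=0 a=1
t5.Δ0 f=0 c=0 g=1 e=0 clk=1 d=0 a=1
t5.Δ1 f=0 c=0 g=1 e=0 clk=0 d=0 a=1
t6.Δ0 f=0 c=0 g=1 e=0 clk=0 d=0 a=1
t6.Δ1 f=0 c=0 g=1 e=0 clk=1 d=0 a=1
t6.Δ2 f=0 c=0 g=1 e=0 clk=1 d=0 a=0
t6.Δ3 f=1 c=0 g=1 e=0 clk=1 d=0 a=0
t7.Δ0 f=1 c=0 g=1 e=0 clk=1 d=0 a=0
t7.Δ1 f=1 c=0 g=1 e=0 clk=0 d=0 a=0
t8.Δ0 f=1 c=0 g=1 e=0 clk=0 d=0 a=0
t8.Δ1 f=1 c=0 g=1 e=0 clk=1 d=0 a=0
t8.Δ2 f=1 c=0 g=1 e=0 clk=1 d=0 a=1
t8.Δ3 f=0 c=0 g=1 e=0 clk=1 d=0 a=1
t9.Δ0 f=0 c=0 g=1 e=0 clk=1 d=0 a=1
t9.Δ1 f=0 c=0 g=1 e=0 clk=0 d=0 a=1
t10.Δ0 f=0 c=0 g=1 e=0 clk=0 d=0 a=1
t10.Δ1 f=0 c=0 g=1 e=0 clk=1 d=0 a=1
t10.Δ2 f=0 c=0 g=1 e=0 clk=1 d=0 a=0
t10.Δ3 f=1 c=0 g=1 e=0 clk=1 d=0 a=0
t11.Δ0 f=1 c=0 g=1 e=0 clk=1 d=0 a=0
t11.Δ1 f=1 c=0 g=1 e=0 clk=0 d=0 a=0
t12.Δ0 f=1 c=0 g=1 e=0 clk=0 d=0 a=0
t12.Δ1 f=1 c=0 g=1 e=0 clk=1 d=0 a=0
t12.Δ2 f=1 c=0 g=1 e=0 clk=1 d=0 a=1
t12.Δ3 f=0 c=0 g=1 e=0 clk=1 d=0 a=1
t13.Δ0 f=0 c=0 g=1 e=0 clk=1 d=0 a=1
t13.Δ1 f=0 c=0 g=1 e=0 clk=0 d=0 a=1
t14.Δ0 f=0 c=0 g=1 e=0 clk=0 d=0 a=1
t14.Δ1 f=0 c=0 g=1 e=0 clk=1 d=0 a=1
t14.Δ2 f=0 c=0 g=1 e=0 clk=1 d=0 a=0
t14.Δ3 f=1 c=0 g=1 e=0 clk=1 d=0 a=0
t15.Δ0 f=1 c=0 g=1 e=0 clk=1 d=0 a=0
t15.Δ1 f=1 c=0 g=1 e=0 clk=0 d=0 a=0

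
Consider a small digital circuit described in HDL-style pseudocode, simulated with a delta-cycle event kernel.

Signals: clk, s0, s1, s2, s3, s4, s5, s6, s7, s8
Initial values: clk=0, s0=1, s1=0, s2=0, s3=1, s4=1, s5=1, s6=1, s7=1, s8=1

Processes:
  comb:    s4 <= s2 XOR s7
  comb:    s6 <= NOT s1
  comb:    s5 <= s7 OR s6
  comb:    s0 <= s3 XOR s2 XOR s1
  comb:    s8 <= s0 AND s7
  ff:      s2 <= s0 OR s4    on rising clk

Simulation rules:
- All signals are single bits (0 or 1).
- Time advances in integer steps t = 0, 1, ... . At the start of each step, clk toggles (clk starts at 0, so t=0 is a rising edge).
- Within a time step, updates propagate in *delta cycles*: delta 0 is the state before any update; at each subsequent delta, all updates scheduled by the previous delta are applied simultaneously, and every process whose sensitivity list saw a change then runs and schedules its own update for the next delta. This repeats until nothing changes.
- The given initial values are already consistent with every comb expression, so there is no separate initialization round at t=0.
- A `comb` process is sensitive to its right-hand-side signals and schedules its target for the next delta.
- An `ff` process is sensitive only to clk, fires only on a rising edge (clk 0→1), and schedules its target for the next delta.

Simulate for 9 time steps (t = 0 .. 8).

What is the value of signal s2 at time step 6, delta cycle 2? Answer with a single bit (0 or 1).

t=0 Δ0: s8=1 s5=1 s7=1 s0=1 s6=1 clk=0 s2=0 s4=1 s1=0 s3=1
  Δ1: clk:0→1
  Δ2: s2:0→1
  Δ3: s0:1→0, s4:1→0
  Δ4: s8:1→0
  (4Δ to stable)
t=1 Δ0: s8=0 s5=1 s7=1 s0=0 s6=1 clk=1 s2=1 s4=0 s1=0 s3=1
  Δ1: clk:1→0
  (1Δ to stable)
t=2 Δ0: s8=0 s5=1 s7=1 s0=0 s6=1 clk=0 s2=1 s4=0 s1=0 s3=1
  Δ1: clk:0→1
  Δ2: s2:1→0
  Δ3: s0:0→1, s4:0→1
  Δ4: s8:0→1
  (4Δ to stable)
t=3 Δ0: s8=1 s5=1 s7=1 s0=1 s6=1 clk=1 s2=0 s4=1 s1=0 s3=1
  Δ1: clk:1→0
  (1Δ to stable)
t=4 Δ0: s8=1 s5=1 s7=1 s0=1 s6=1 clk=0 s2=0 s4=1 s1=0 s3=1
  Δ1: clk:0→1
  Δ2: s2:0→1
  Δ3: s0:1→0, s4:1→0
  Δ4: s8:1→0
  (4Δ to stable)
t=5 Δ0: s8=0 s5=1 s7=1 s0=0 s6=1 clk=1 s2=1 s4=0 s1=0 s3=1
  Δ1: clk:1→0
  (1Δ to stable)
t=6 Δ0: s8=0 s5=1 s7=1 s0=0 s6=1 clk=0 s2=1 s4=0 s1=0 s3=1
  Δ1: clk:0→1
  Δ2: s2:1→0
  Δ3: s0:0→1, s4:0→1
  Δ4: s8:0→1
  (4Δ to stable)
t=7 Δ0: s8=1 s5=1 s7=1 s0=1 s6=1 clk=1 s2=0 s4=1 s1=0 s3=1
  Δ1: clk:1→0
  (1Δ to stable)
t=8 Δ0: s8=1 s5=1 s7=1 s0=1 s6=1 clk=0 s2=0 s4=1 s1=0 s3=1
  Δ1: clk:0→1
  Δ2: s2:0→1
  Δ3: s0:1→0, s4:1→0
  Δ4: s8:1→0
  (4Δ to stable)

0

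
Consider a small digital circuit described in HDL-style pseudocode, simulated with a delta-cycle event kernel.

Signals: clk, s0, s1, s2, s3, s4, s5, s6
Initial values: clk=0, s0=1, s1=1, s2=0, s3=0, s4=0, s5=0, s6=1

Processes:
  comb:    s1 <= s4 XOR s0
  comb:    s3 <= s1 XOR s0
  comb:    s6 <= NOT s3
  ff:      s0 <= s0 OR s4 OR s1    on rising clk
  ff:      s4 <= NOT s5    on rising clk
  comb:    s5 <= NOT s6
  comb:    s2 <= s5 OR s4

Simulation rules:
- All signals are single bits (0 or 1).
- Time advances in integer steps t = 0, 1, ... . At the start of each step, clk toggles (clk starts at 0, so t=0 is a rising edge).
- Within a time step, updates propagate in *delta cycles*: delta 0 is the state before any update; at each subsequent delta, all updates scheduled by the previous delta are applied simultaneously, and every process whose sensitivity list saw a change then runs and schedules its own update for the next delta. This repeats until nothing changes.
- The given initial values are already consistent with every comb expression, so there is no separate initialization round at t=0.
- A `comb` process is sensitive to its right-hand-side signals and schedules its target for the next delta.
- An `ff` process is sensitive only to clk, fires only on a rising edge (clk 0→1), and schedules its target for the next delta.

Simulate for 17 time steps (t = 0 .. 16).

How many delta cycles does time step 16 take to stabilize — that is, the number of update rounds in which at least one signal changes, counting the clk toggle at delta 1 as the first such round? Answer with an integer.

6

[bits: s5,s4,s2,clk,s3,s0,s6,s1]
t=0: Δ0=00000111 Δ1=00010111 Δ2=01010111 Δ3=01110110 Δ4=01111110 Δ5=01111100 Δ6=11111100 | 6Δ
t=1: Δ0=11111100 Δ1=11101100 | 1Δ
t=2: Δ0=11101100 Δ1=11111100 Δ2=10111100 Δ3=10111101 Δ4=10110101 Δ5=10110111 Δ6=00110111 Δ7=00010111 | 7Δ
t=3: Δ0=00010111 Δ1=00000111 | 1Δ
t=4: Δ0=00000111 Δ1=00010111 Δ2=01010111 Δ3=01110110 Δ4=01111110 Δ5=01111100 Δ6=11111100 | 6Δ
t=5: Δ0=11111100 Δ1=11101100 | 1Δ
t=6: Δ0=11101100 Δ1=11111100 Δ2=10111100 Δ3=10111101 Δ4=10110101 Δ5=10110111 Δ6=00110111 Δ7=00010111 | 7Δ
t=7: Δ0=00010111 Δ1=00000111 | 1Δ
t=8: Δ0=00000111 Δ1=00010111 Δ2=01010111 Δ3=01110110 Δ4=01111110 Δ5=01111100 Δ6=11111100 | 6Δ
t=9: Δ0=11111100 Δ1=11101100 | 1Δ
t=10: Δ0=11101100 Δ1=11111100 Δ2=10111100 Δ3=10111101 Δ4=10110101 Δ5=10110111 Δ6=00110111 Δ7=00010111 | 7Δ
t=11: Δ0=00010111 Δ1=00000111 | 1Δ
t=12: Δ0=00000111 Δ1=00010111 Δ2=01010111 Δ3=01110110 Δ4=01111110 Δ5=01111100 Δ6=11111100 | 6Δ
t=13: Δ0=11111100 Δ1=11101100 | 1Δ
t=14: Δ0=11101100 Δ1=11111100 Δ2=10111100 Δ3=10111101 Δ4=10110101 Δ5=10110111 Δ6=00110111 Δ7=00010111 | 7Δ
t=15: Δ0=00010111 Δ1=00000111 | 1Δ
t=16: Δ0=00000111 Δ1=00010111 Δ2=01010111 Δ3=01110110 Δ4=01111110 Δ5=01111100 Δ6=11111100 | 6Δ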